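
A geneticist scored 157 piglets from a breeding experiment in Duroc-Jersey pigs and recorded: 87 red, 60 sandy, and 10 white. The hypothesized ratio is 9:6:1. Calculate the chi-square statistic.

The 9:6:1 ratio has 16 parts, so with N = 157 the expected counts are:
  red: 157 × 9/16 = 88.3125
  sandy: 157 × 6/16 = 58.875
  white: 157 × 1/16 = 9.8125
χ² = Σ (O − E)² / E
  red: (87 − 88.3125)² / 88.3125 = 0.0195
  sandy: (60 − 58.875)² / 58.875 = 0.0215
  white: (10 − 9.8125)² / 9.8125 = 0.0036
χ² = 0.0195 + 0.0215 + 0.0036 = 0.0446 ≈ 0.045

0.045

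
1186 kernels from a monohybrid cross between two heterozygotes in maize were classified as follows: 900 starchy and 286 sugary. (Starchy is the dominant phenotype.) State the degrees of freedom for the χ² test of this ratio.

1

For a monohybrid cross between heterozygotes with complete dominance, the expected phenotypic ratio is 3:1.
A goodness-of-fit test with 2 phenotype classes has df = 2 − 1 = 1.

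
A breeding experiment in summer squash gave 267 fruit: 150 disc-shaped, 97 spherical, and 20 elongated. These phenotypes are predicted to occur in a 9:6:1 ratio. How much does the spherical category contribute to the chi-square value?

0.098

Total ratio parts = 16. Expected numbers out of 267:
  disc-shaped: 267 × 9/16 = 150.1875
  spherical: 267 × 6/16 = 100.125
  elongated: 267 × 1/16 = 16.6875
Contribution of spherical: (97 − 100.125)² / 100.125 = 0.0975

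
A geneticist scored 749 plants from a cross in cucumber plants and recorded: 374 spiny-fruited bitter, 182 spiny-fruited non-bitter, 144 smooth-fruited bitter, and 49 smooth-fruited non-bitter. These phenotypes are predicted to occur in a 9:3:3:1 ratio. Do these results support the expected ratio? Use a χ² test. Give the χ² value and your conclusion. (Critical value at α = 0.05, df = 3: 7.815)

17.806; not consistent

The 9:3:3:1 ratio has 16 parts, so with N = 749 the expected counts are:
  spiny-fruited bitter: 749 × 9/16 = 421.3125
  spiny-fruited non-bitter: 749 × 3/16 = 140.4375
  smooth-fruited bitter: 749 × 3/16 = 140.4375
  smooth-fruited non-bitter: 749 × 1/16 = 46.8125
χ² = Σ (O − E)² / E
  spiny-fruited bitter: (374 − 421.3125)² / 421.3125 = 5.3131
  spiny-fruited non-bitter: (182 − 140.4375)² / 140.4375 = 12.3004
  smooth-fruited bitter: (144 − 140.4375)² / 140.4375 = 0.0904
  smooth-fruited non-bitter: (49 − 46.8125)² / 46.8125 = 0.1022
χ² = 5.3131 + 12.3004 + 0.0904 + 0.1022 = 17.8061 ≈ 17.806
Degrees of freedom = 4 − 1 = 3; critical value at α = 0.05 is 7.815.
Since 17.806 > 7.815, we reject the null hypothesis — the data do not fit the 9:3:3:1 ratio.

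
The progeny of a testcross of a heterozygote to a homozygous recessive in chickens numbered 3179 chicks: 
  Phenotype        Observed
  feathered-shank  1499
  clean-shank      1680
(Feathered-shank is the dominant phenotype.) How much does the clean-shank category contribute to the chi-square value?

5.153

A testcross of a heterozygote (Aa × aa) gives a 1:1 phenotypic ratio.
Total ratio parts = 2. Expected numbers out of 3179:
  feathered-shank: 3179 × 1/2 = 1589.5
  clean-shank: 3179 × 1/2 = 1589.5
Contribution of clean-shank: (1680 − 1589.5)² / 1589.5 = 5.1527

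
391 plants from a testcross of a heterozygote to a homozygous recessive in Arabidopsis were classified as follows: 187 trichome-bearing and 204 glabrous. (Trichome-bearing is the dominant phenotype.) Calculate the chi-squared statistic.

A testcross of a heterozygote (Aa × aa) gives a 1:1 phenotypic ratio.
Under the 1:1 hypothesis (Σ ratio = 2, N = 391):
  trichome-bearing: 391 × 1/2 = 195.5
  glabrous: 391 × 1/2 = 195.5
χ² = Σ (O − E)² / E
  trichome-bearing: (187 − 195.5)² / 195.5 = 0.3696
  glabrous: (204 − 195.5)² / 195.5 = 0.3696
χ² = 0.3696 + 0.3696 = 0.7392 ≈ 0.739

0.739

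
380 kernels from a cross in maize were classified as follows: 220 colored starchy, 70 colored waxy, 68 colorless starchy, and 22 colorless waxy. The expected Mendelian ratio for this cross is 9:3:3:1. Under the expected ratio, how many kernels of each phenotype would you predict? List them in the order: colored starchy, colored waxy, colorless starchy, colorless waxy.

The 9:3:3:1 ratio has 16 parts, so with N = 380 the expected counts are:
  colored starchy: 380 × 9/16 = 213.75
  colored waxy: 380 × 3/16 = 71.25
  colorless starchy: 380 × 3/16 = 71.25
  colorless waxy: 380 × 1/16 = 23.75

213.75, 71.25, 71.25, 23.75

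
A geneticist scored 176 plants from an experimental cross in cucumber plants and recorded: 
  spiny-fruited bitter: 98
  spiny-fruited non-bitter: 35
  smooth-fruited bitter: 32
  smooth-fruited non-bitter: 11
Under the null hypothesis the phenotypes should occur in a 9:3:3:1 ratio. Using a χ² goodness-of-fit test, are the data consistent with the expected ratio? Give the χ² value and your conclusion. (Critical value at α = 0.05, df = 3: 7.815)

0.162; consistent

The 9:3:3:1 ratio has 16 parts, so with N = 176 the expected counts are:
  spiny-fruited bitter: 176 × 9/16 = 99
  spiny-fruited non-bitter: 176 × 3/16 = 33
  smooth-fruited bitter: 176 × 3/16 = 33
  smooth-fruited non-bitter: 176 × 1/16 = 11
χ² = Σ (O − E)² / E
  spiny-fruited bitter: (98 − 99)² / 99 = 0.0101
  spiny-fruited non-bitter: (35 − 33)² / 33 = 0.1212
  smooth-fruited bitter: (32 − 33)² / 33 = 0.0303
  smooth-fruited non-bitter: (11 − 11)² / 11 = 0.0000
χ² = 0.0101 + 0.1212 + 0.0303 + 0.0000 = 0.1616 ≈ 0.162
Degrees of freedom = 4 − 1 = 3; critical value at α = 0.05 is 7.815.
Since 0.162 < 7.815, we fail to reject the null hypothesis — the data are consistent with the 9:3:3:1 ratio.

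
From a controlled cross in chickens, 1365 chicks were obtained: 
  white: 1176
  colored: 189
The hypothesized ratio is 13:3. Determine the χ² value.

21.547

The 13:3 ratio has 16 parts, so with N = 1365 the expected counts are:
  white: 1365 × 13/16 = 1109.0625
  colored: 1365 × 3/16 = 255.9375
χ² = Σ (O − E)² / E
  white: (1176 − 1109.0625)² / 1109.0625 = 4.0400
  colored: (189 − 255.9375)² / 255.9375 = 17.5067
χ² = 4.0400 + 17.5067 = 21.5467 ≈ 21.547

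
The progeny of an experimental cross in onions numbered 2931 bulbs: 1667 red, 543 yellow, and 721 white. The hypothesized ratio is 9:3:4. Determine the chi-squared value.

The 9:3:4 ratio has 16 parts, so with N = 2931 the expected counts are:
  red: 2931 × 9/16 = 1648.6875
  yellow: 2931 × 3/16 = 549.5625
  white: 2931 × 4/16 = 732.75
χ² = Σ (O − E)² / E
  red: (1667 − 1648.6875)² / 1648.6875 = 0.2034
  yellow: (543 − 549.5625)² / 549.5625 = 0.0784
  white: (721 − 732.75)² / 732.75 = 0.1884
χ² = 0.2034 + 0.0784 + 0.1884 = 0.4702 ≈ 0.470

0.470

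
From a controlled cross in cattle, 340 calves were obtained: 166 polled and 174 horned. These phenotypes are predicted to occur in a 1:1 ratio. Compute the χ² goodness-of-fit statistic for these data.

Total ratio parts = 2. Expected numbers out of 340:
  polled: 340 × 1/2 = 170
  horned: 340 × 1/2 = 170
χ² = Σ (O − E)² / E
  polled: (166 − 170)² / 170 = 0.0941
  horned: (174 − 170)² / 170 = 0.0941
χ² = 0.0941 + 0.0941 = 0.1882 ≈ 0.188

0.188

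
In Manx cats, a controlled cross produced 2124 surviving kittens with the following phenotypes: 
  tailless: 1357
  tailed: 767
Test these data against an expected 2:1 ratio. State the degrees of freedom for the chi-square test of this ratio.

1

A goodness-of-fit test with 2 phenotype classes has df = 2 − 1 = 1.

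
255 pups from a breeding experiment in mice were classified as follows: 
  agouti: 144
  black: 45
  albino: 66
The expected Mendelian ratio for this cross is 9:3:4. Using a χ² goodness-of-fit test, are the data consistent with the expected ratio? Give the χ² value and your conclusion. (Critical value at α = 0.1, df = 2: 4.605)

Expected counts for N = 255 under a 9:3:4 ratio (total parts = 16):
  agouti: 255 × 9/16 = 143.4375
  black: 255 × 3/16 = 47.8125
  albino: 255 × 4/16 = 63.75
χ² = Σ (O − E)² / E
  agouti: (144 − 143.4375)² / 143.4375 = 0.0022
  black: (45 − 47.8125)² / 47.8125 = 0.1654
  albino: (66 − 63.75)² / 63.75 = 0.0794
χ² = 0.0022 + 0.1654 + 0.0794 = 0.247
Degrees of freedom = 3 − 1 = 2; critical value at α = 0.1 is 4.605.
Since 0.247 < 4.605, we fail to reject the null hypothesis — the data are consistent with the 9:3:4 ratio.

0.247; consistent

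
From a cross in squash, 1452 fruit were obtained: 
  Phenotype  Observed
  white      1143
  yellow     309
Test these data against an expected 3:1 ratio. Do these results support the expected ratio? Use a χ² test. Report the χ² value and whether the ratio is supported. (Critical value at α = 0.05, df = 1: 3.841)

The 3:1 ratio has 4 parts, so with N = 1452 the expected counts are:
  white: 1452 × 3/4 = 1089
  yellow: 1452 × 1/4 = 363
χ² = Σ (O − E)² / E
  white: (1143 − 1089)² / 1089 = 2.6777
  yellow: (309 − 363)² / 363 = 8.0331
χ² = 2.6777 + 8.0331 = 10.7108 ≈ 10.711
Degrees of freedom = 2 − 1 = 1; critical value at α = 0.05 is 3.841.
Since 10.711 > 3.841, we reject the null hypothesis — the data do not fit the 3:1 ratio.

10.711; not consistent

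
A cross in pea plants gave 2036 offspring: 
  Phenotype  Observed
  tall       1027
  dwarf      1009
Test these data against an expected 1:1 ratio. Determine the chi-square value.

Under the 1:1 hypothesis (Σ ratio = 2, N = 2036):
  tall: 2036 × 1/2 = 1018
  dwarf: 2036 × 1/2 = 1018
χ² = Σ (O − E)² / E
  tall: (1027 − 1018)² / 1018 = 0.0796
  dwarf: (1009 − 1018)² / 1018 = 0.0796
χ² = 0.0796 + 0.0796 = 0.1592 ≈ 0.159

0.159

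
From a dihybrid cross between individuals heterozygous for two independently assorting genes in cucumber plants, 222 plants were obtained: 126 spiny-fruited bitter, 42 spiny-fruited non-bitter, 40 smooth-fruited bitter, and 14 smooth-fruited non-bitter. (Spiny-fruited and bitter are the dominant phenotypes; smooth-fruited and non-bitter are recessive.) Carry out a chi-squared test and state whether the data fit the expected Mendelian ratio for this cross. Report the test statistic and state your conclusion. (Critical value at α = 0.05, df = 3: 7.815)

A dihybrid F₂ with independent assortment and complete dominance at both loci gives a 9:3:3:1 phenotypic ratio.
The 9:3:3:1 ratio has 16 parts, so with N = 222 the expected counts are:
  spiny-fruited bitter: 222 × 9/16 = 124.875
  spiny-fruited non-bitter: 222 × 3/16 = 41.625
  smooth-fruited bitter: 222 × 3/16 = 41.625
  smooth-fruited non-bitter: 222 × 1/16 = 13.875
χ² = Σ (O − E)² / E
  spiny-fruited bitter: (126 − 124.875)² / 124.875 = 0.0101
  spiny-fruited non-bitter: (42 − 41.625)² / 41.625 = 0.0034
  smooth-fruited bitter: (40 − 41.625)² / 41.625 = 0.0634
  smooth-fruited non-bitter: (14 − 13.875)² / 13.875 = 0.0011
χ² = 0.0101 + 0.0034 + 0.0634 + 0.0011 = 0.078
Degrees of freedom = 4 − 1 = 3; critical value at α = 0.05 is 7.815.
Since 0.078 < 7.815, we fail to reject the null hypothesis — the data are consistent with the 9:3:3:1 ratio.

0.078; consistent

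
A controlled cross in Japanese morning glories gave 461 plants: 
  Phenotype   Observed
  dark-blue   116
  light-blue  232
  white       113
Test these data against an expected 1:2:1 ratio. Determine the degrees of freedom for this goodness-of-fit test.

A goodness-of-fit test with 3 phenotype classes has df = 3 − 1 = 2.

2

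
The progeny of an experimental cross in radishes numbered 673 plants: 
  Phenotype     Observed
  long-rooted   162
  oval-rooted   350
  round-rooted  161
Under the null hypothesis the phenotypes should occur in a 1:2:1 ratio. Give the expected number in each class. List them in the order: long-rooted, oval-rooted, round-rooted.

168.25, 336.5, 168.25

Total ratio parts = 4. Expected numbers out of 673:
  long-rooted: 673 × 1/4 = 168.25
  oval-rooted: 673 × 2/4 = 336.5
  round-rooted: 673 × 1/4 = 168.25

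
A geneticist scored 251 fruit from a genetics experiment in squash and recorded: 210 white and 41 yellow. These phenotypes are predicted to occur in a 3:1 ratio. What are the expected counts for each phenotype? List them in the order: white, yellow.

Total ratio parts = 4. Expected numbers out of 251:
  white: 251 × 3/4 = 188.25
  yellow: 251 × 1/4 = 62.75

188.25, 62.75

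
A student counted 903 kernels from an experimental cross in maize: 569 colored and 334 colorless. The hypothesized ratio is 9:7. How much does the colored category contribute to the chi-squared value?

Expected counts for N = 903 under a 9:7 ratio (total parts = 16):
  colored: 903 × 9/16 = 507.9375
  colorless: 903 × 7/16 = 395.0625
Contribution of colored: (569 − 507.9375)² / 507.9375 = 7.3407

7.341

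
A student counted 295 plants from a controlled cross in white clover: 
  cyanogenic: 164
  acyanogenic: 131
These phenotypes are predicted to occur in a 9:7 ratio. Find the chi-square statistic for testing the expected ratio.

The 9:7 ratio has 16 parts, so with N = 295 the expected counts are:
  cyanogenic: 295 × 9/16 = 165.9375
  acyanogenic: 295 × 7/16 = 129.0625
χ² = Σ (O − E)² / E
  cyanogenic: (164 − 165.9375)² / 165.9375 = 0.0226
  acyanogenic: (131 − 129.0625)² / 129.0625 = 0.0291
χ² = 0.0226 + 0.0291 = 0.0517 ≈ 0.052

0.052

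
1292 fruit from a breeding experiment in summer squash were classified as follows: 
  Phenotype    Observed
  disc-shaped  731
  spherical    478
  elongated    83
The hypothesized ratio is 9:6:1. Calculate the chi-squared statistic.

The 9:6:1 ratio has 16 parts, so with N = 1292 the expected counts are:
  disc-shaped: 1292 × 9/16 = 726.75
  spherical: 1292 × 6/16 = 484.5
  elongated: 1292 × 1/16 = 80.75
χ² = Σ (O − E)² / E
  disc-shaped: (731 − 726.75)² / 726.75 = 0.0249
  spherical: (478 − 484.5)² / 484.5 = 0.0872
  elongated: (83 − 80.75)² / 80.75 = 0.0627
χ² = 0.0249 + 0.0872 + 0.0627 = 0.1748 ≈ 0.175

0.175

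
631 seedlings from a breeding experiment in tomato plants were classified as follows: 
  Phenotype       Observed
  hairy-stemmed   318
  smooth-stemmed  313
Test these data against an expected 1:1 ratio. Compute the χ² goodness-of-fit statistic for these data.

Expected counts for N = 631 under a 1:1 ratio (total parts = 2):
  hairy-stemmed: 631 × 1/2 = 315.5
  smooth-stemmed: 631 × 1/2 = 315.5
χ² = Σ (O − E)² / E
  hairy-stemmed: (318 − 315.5)² / 315.5 = 0.0198
  smooth-stemmed: (313 − 315.5)² / 315.5 = 0.0198
χ² = 0.0198 + 0.0198 = 0.0396 ≈ 0.040

0.040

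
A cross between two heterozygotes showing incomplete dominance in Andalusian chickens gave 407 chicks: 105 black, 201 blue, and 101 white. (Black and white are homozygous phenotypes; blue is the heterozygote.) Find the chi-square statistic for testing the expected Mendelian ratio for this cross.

0.140

With incomplete dominance, a heterozygote × heterozygote cross gives a 1:2:1 phenotypic ratio.
Under the 1:2:1 hypothesis (Σ ratio = 4, N = 407):
  black: 407 × 1/4 = 101.75
  blue: 407 × 2/4 = 203.5
  white: 407 × 1/4 = 101.75
χ² = Σ (O − E)² / E
  black: (105 − 101.75)² / 101.75 = 0.1038
  blue: (201 − 203.5)² / 203.5 = 0.0307
  white: (101 − 101.75)² / 101.75 = 0.0055
χ² = 0.1038 + 0.0307 + 0.0055 = 0.140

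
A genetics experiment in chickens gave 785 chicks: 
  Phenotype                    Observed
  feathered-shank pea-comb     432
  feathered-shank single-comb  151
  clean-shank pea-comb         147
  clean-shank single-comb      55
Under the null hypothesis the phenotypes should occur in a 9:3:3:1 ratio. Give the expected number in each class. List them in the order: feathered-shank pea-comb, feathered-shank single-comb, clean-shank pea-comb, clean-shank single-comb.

The 9:3:3:1 ratio has 16 parts, so with N = 785 the expected counts are:
  feathered-shank pea-comb: 785 × 9/16 = 441.5625
  feathered-shank single-comb: 785 × 3/16 = 147.1875
  clean-shank pea-comb: 785 × 3/16 = 147.1875
  clean-shank single-comb: 785 × 1/16 = 49.0625

441.5625, 147.1875, 147.1875, 49.0625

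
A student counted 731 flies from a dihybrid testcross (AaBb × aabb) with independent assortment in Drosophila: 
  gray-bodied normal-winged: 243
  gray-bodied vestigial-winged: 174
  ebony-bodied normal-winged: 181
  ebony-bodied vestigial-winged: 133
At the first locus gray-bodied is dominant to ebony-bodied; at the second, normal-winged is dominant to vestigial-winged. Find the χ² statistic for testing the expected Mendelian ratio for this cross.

33.843

A dihybrid testcross with independent assortment gives a 1:1:1:1 ratio.
The 1:1:1:1 ratio has 4 parts, so with N = 731 the expected counts are:
  gray-bodied normal-winged: 731 × 1/4 = 182.75
  gray-bodied vestigial-winged: 731 × 1/4 = 182.75
  ebony-bodied normal-winged: 731 × 1/4 = 182.75
  ebony-bodied vestigial-winged: 731 × 1/4 = 182.75
χ² = Σ (O − E)² / E
  gray-bodied normal-winged: (243 − 182.75)² / 182.75 = 19.8635
  gray-bodied vestigial-winged: (174 − 182.75)² / 182.75 = 0.4189
  ebony-bodied normal-winged: (181 − 182.75)² / 182.75 = 0.0168
  ebony-bodied vestigial-winged: (133 − 182.75)² / 182.75 = 13.5434
χ² = 19.8635 + 0.4189 + 0.0168 + 13.5434 = 33.8426 ≈ 33.843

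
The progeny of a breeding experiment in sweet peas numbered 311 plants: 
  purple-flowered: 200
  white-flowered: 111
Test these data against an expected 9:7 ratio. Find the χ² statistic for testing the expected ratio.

8.207

Total ratio parts = 16. Expected numbers out of 311:
  purple-flowered: 311 × 9/16 = 174.9375
  white-flowered: 311 × 7/16 = 136.0625
χ² = Σ (O − E)² / E
  purple-flowered: (200 − 174.9375)² / 174.9375 = 3.5906
  white-flowered: (111 − 136.0625)² / 136.0625 = 4.6165
χ² = 3.5906 + 4.6165 = 8.2071 ≈ 8.207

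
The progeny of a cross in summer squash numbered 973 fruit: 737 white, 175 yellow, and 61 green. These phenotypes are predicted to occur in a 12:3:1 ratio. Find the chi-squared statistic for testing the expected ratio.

Total ratio parts = 16. Expected numbers out of 973:
  white: 973 × 12/16 = 729.75
  yellow: 973 × 3/16 = 182.4375
  green: 973 × 1/16 = 60.8125
χ² = Σ (O − E)² / E
  white: (737 − 729.75)² / 729.75 = 0.0720
  yellow: (175 − 182.4375)² / 182.4375 = 0.3032
  green: (61 − 60.8125)² / 60.8125 = 0.0006
χ² = 0.0720 + 0.3032 + 0.0006 = 0.3758 ≈ 0.376

0.376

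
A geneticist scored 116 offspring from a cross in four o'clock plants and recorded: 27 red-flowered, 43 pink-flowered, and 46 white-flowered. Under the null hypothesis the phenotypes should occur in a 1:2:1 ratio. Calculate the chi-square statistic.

Under the 1:2:1 hypothesis (Σ ratio = 4, N = 116):
  red-flowered: 116 × 1/4 = 29
  pink-flowered: 116 × 2/4 = 58
  white-flowered: 116 × 1/4 = 29
χ² = Σ (O − E)² / E
  red-flowered: (27 − 29)² / 29 = 0.1379
  pink-flowered: (43 − 58)² / 58 = 3.8793
  white-flowered: (46 − 29)² / 29 = 9.9655
χ² = 0.1379 + 3.8793 + 9.9655 = 13.9827 ≈ 13.983

13.983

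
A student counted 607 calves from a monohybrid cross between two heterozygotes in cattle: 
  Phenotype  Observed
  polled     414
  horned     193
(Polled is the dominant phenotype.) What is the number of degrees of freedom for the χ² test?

For a monohybrid cross between heterozygotes with complete dominance, the expected phenotypic ratio is 3:1.
A goodness-of-fit test with 2 phenotype classes has df = 2 − 1 = 1.

1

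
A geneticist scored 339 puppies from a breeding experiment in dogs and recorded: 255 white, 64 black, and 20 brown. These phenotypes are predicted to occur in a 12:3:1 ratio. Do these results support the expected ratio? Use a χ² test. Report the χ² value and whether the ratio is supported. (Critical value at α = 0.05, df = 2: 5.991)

0.072; consistent

Expected counts for N = 339 under a 12:3:1 ratio (total parts = 16):
  white: 339 × 12/16 = 254.25
  black: 339 × 3/16 = 63.5625
  brown: 339 × 1/16 = 21.1875
χ² = Σ (O − E)² / E
  white: (255 − 254.25)² / 254.25 = 0.0022
  black: (64 − 63.5625)² / 63.5625 = 0.0030
  brown: (20 − 21.1875)² / 21.1875 = 0.0666
χ² = 0.0022 + 0.0030 + 0.0666 = 0.0718 ≈ 0.072
Degrees of freedom = 3 − 1 = 2; critical value at α = 0.05 is 5.991.
Since 0.072 < 5.991, we fail to reject the null hypothesis — the data are consistent with the 12:3:1 ratio.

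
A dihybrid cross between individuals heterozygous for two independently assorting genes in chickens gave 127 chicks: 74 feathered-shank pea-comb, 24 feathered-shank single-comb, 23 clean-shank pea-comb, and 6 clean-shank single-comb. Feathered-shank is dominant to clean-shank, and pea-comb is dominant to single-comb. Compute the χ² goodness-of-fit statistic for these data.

0.594

A dihybrid F₂ with independent assortment and complete dominance at both loci gives a 9:3:3:1 phenotypic ratio.
Total ratio parts = 16. Expected numbers out of 127:
  feathered-shank pea-comb: 127 × 9/16 = 71.4375
  feathered-shank single-comb: 127 × 3/16 = 23.8125
  clean-shank pea-comb: 127 × 3/16 = 23.8125
  clean-shank single-comb: 127 × 1/16 = 7.9375
χ² = Σ (O − E)² / E
  feathered-shank pea-comb: (74 − 71.4375)² / 71.4375 = 0.0919
  feathered-shank single-comb: (24 − 23.8125)² / 23.8125 = 0.0015
  clean-shank pea-comb: (23 − 23.8125)² / 23.8125 = 0.0277
  clean-shank single-comb: (6 − 7.9375)² / 7.9375 = 0.4729
χ² = 0.0919 + 0.0015 + 0.0277 + 0.4729 = 0.594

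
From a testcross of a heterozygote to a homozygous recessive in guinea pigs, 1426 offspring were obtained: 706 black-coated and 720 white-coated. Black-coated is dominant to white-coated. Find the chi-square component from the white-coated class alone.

A testcross of a heterozygote (Aa × aa) gives a 1:1 phenotypic ratio.
Expected counts for N = 1426 under a 1:1 ratio (total parts = 2):
  black-coated: 1426 × 1/2 = 713
  white-coated: 1426 × 1/2 = 713
Contribution of white-coated: (720 − 713)² / 713 = 0.0687

0.069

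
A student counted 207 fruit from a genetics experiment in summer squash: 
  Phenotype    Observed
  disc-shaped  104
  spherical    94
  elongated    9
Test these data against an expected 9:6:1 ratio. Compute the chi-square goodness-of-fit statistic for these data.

Total ratio parts = 16. Expected numbers out of 207:
  disc-shaped: 207 × 9/16 = 116.4375
  spherical: 207 × 6/16 = 77.625
  elongated: 207 × 1/16 = 12.9375
χ² = Σ (O − E)² / E
  disc-shaped: (104 − 116.4375)² / 116.4375 = 1.3285
  spherical: (94 − 77.625)² / 77.625 = 3.4543
  elongated: (9 − 12.9375)² / 12.9375 = 1.1984
χ² = 1.3285 + 3.4543 + 1.1984 = 5.9812 ≈ 5.981

5.981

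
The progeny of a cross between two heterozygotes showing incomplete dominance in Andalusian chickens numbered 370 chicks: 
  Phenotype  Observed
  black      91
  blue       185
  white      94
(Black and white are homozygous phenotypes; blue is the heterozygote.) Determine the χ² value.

With incomplete dominance, a heterozygote × heterozygote cross gives a 1:2:1 phenotypic ratio.
Total ratio parts = 4. Expected numbers out of 370:
  black: 370 × 1/4 = 92.5
  blue: 370 × 2/4 = 185
  white: 370 × 1/4 = 92.5
χ² = Σ (O − E)² / E
  black: (91 − 92.5)² / 92.5 = 0.0243
  blue: (185 − 185)² / 185 = 0.0000
  white: (94 − 92.5)² / 92.5 = 0.0243
χ² = 0.0243 + 0.0000 + 0.0243 = 0.0486 ≈ 0.049

0.049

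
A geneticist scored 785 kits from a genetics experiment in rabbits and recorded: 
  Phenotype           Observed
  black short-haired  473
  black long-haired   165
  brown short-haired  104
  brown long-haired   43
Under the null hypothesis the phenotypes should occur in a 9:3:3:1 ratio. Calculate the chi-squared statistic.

17.815

Expected counts for N = 785 under a 9:3:3:1 ratio (total parts = 16):
  black short-haired: 785 × 9/16 = 441.5625
  black long-haired: 785 × 3/16 = 147.1875
  brown short-haired: 785 × 3/16 = 147.1875
  brown long-haired: 785 × 1/16 = 49.0625
χ² = Σ (O − E)² / E
  black short-haired: (473 − 441.5625)² / 441.5625 = 2.2382
  black long-haired: (165 − 147.1875)² / 147.1875 = 2.1557
  brown short-haired: (104 − 147.1875)² / 147.1875 = 12.6720
  brown long-haired: (43 − 49.0625)² / 49.0625 = 0.7491
χ² = 2.2382 + 2.1557 + 12.6720 + 0.7491 = 17.815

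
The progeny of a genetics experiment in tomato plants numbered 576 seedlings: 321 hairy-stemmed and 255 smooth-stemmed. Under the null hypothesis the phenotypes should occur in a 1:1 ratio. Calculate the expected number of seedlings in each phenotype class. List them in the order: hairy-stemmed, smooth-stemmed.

288, 288

Total ratio parts = 2. Expected numbers out of 576:
  hairy-stemmed: 576 × 1/2 = 288
  smooth-stemmed: 576 × 1/2 = 288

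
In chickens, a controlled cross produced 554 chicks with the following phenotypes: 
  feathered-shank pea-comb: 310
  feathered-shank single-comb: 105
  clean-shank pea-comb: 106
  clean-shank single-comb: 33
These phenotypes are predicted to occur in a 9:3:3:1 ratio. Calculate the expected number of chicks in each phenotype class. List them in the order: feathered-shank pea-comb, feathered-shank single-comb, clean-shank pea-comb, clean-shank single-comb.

311.625, 103.875, 103.875, 34.625

Under the 9:3:3:1 hypothesis (Σ ratio = 16, N = 554):
  feathered-shank pea-comb: 554 × 9/16 = 311.625
  feathered-shank single-comb: 554 × 3/16 = 103.875
  clean-shank pea-comb: 554 × 3/16 = 103.875
  clean-shank single-comb: 554 × 1/16 = 34.625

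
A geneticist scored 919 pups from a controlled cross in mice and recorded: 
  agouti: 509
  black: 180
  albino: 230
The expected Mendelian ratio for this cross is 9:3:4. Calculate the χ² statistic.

Total ratio parts = 16. Expected numbers out of 919:
  agouti: 919 × 9/16 = 516.9375
  black: 919 × 3/16 = 172.3125
  albino: 919 × 4/16 = 229.75
χ² = Σ (O − E)² / E
  agouti: (509 − 516.9375)² / 516.9375 = 0.1219
  black: (180 − 172.3125)² / 172.3125 = 0.3430
  albino: (230 − 229.75)² / 229.75 = 0.0003
χ² = 0.1219 + 0.3430 + 0.0003 = 0.4652 ≈ 0.465

0.465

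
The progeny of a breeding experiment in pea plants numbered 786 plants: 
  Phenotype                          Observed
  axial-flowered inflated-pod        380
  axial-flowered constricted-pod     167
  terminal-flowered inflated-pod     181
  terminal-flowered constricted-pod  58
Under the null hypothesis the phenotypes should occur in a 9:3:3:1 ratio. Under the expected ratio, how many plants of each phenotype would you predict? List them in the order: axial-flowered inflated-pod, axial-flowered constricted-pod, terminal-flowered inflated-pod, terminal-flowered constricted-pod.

442.125, 147.375, 147.375, 49.125

Under the 9:3:3:1 hypothesis (Σ ratio = 16, N = 786):
  axial-flowered inflated-pod: 786 × 9/16 = 442.125
  axial-flowered constricted-pod: 786 × 3/16 = 147.375
  terminal-flowered inflated-pod: 786 × 3/16 = 147.375
  terminal-flowered constricted-pod: 786 × 1/16 = 49.125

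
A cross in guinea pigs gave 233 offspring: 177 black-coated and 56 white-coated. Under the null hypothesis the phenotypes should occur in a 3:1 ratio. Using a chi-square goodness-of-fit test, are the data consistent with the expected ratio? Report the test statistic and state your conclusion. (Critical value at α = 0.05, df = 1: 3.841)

The 3:1 ratio has 4 parts, so with N = 233 the expected counts are:
  black-coated: 233 × 3/4 = 174.75
  white-coated: 233 × 1/4 = 58.25
χ² = Σ (O − E)² / E
  black-coated: (177 − 174.75)² / 174.75 = 0.0290
  white-coated: (56 − 58.25)² / 58.25 = 0.0869
χ² = 0.0290 + 0.0869 = 0.1159 ≈ 0.116
Degrees of freedom = 2 − 1 = 1; critical value at α = 0.05 is 3.841.
Since 0.116 < 3.841, we fail to reject the null hypothesis — the data are consistent with the 3:1 ratio.

0.116; consistent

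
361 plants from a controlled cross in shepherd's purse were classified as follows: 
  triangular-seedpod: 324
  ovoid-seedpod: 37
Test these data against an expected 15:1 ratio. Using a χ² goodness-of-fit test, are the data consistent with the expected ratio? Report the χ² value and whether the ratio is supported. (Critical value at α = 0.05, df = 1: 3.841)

Total ratio parts = 16. Expected numbers out of 361:
  triangular-seedpod: 361 × 15/16 = 338.4375
  ovoid-seedpod: 361 × 1/16 = 22.5625
χ² = Σ (O − E)² / E
  triangular-seedpod: (324 − 338.4375)² / 338.4375 = 0.6159
  ovoid-seedpod: (37 − 22.5625)² / 22.5625 = 9.2384
χ² = 0.6159 + 9.2384 = 9.8543 ≈ 9.854
Degrees of freedom = 2 − 1 = 1; critical value at α = 0.05 is 3.841.
Since 9.854 > 3.841, we reject the null hypothesis — the data do not fit the 15:1 ratio.

9.854; not consistent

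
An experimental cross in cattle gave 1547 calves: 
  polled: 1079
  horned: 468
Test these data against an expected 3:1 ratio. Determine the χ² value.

Expected counts for N = 1547 under a 3:1 ratio (total parts = 4):
  polled: 1547 × 3/4 = 1160.25
  horned: 1547 × 1/4 = 386.75
χ² = Σ (O − E)² / E
  polled: (1079 − 1160.25)² / 1160.25 = 5.6898
  horned: (468 − 386.75)² / 386.75 = 17.0693
χ² = 5.6898 + 17.0693 = 22.7591 ≈ 22.759

22.759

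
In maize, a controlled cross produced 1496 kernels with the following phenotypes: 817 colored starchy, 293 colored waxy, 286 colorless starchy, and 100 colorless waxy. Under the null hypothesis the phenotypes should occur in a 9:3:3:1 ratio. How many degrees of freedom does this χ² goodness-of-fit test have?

3

A goodness-of-fit test with 4 phenotype classes has df = 4 − 1 = 3.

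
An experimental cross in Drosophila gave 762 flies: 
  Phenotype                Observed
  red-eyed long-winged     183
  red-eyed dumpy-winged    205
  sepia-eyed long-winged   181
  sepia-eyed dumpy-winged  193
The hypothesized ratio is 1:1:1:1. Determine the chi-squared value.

1.906

Total ratio parts = 4. Expected numbers out of 762:
  red-eyed long-winged: 762 × 1/4 = 190.5
  red-eyed dumpy-winged: 762 × 1/4 = 190.5
  sepia-eyed long-winged: 762 × 1/4 = 190.5
  sepia-eyed dumpy-winged: 762 × 1/4 = 190.5
χ² = Σ (O − E)² / E
  red-eyed long-winged: (183 − 190.5)² / 190.5 = 0.2953
  red-eyed dumpy-winged: (205 − 190.5)² / 190.5 = 1.1037
  sepia-eyed long-winged: (181 − 190.5)² / 190.5 = 0.4738
  sepia-eyed dumpy-winged: (193 − 190.5)² / 190.5 = 0.0328
χ² = 0.2953 + 1.1037 + 0.4738 + 0.0328 = 1.9056 ≈ 1.906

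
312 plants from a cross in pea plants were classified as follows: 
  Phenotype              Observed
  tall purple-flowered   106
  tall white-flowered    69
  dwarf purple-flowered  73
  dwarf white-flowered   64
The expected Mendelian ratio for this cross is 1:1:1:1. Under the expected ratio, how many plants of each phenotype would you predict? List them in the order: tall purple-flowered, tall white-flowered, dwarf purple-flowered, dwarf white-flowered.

78, 78, 78, 78

Expected counts for N = 312 under a 1:1:1:1 ratio (total parts = 4):
  tall purple-flowered: 312 × 1/4 = 78
  tall white-flowered: 312 × 1/4 = 78
  dwarf purple-flowered: 312 × 1/4 = 78
  dwarf white-flowered: 312 × 1/4 = 78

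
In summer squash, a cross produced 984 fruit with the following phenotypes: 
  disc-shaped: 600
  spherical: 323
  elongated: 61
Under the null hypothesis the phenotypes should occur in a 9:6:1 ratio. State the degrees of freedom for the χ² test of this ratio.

2

A goodness-of-fit test with 3 phenotype classes has df = 3 − 1 = 2.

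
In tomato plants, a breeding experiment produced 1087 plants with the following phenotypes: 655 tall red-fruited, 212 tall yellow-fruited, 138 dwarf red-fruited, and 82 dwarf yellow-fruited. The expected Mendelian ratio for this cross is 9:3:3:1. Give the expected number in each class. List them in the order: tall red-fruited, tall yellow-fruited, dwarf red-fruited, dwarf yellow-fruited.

611.4375, 203.8125, 203.8125, 67.9375

Expected counts for N = 1087 under a 9:3:3:1 ratio (total parts = 16):
  tall red-fruited: 1087 × 9/16 = 611.4375
  tall yellow-fruited: 1087 × 3/16 = 203.8125
  dwarf red-fruited: 1087 × 3/16 = 203.8125
  dwarf yellow-fruited: 1087 × 1/16 = 67.9375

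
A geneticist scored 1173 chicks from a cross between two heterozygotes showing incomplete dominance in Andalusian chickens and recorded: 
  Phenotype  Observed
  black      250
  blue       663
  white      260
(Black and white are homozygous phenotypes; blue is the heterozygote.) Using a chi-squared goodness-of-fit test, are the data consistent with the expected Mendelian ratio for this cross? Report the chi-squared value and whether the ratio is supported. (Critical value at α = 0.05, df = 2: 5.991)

With incomplete dominance, a heterozygote × heterozygote cross gives a 1:2:1 phenotypic ratio.
Total ratio parts = 4. Expected numbers out of 1173:
  black: 1173 × 1/4 = 293.25
  blue: 1173 × 2/4 = 586.5
  white: 1173 × 1/4 = 293.25
χ² = Σ (O − E)² / E
  black: (250 − 293.25)² / 293.25 = 6.3787
  blue: (663 − 586.5)² / 586.5 = 9.9783
  white: (260 − 293.25)² / 293.25 = 3.7700
χ² = 6.3787 + 9.9783 + 3.7700 = 20.127
Degrees of freedom = 3 − 1 = 2; critical value at α = 0.05 is 5.991.
Since 20.127 > 5.991, we reject the null hypothesis — the data do not fit the 1:2:1 ratio.

20.127; not consistent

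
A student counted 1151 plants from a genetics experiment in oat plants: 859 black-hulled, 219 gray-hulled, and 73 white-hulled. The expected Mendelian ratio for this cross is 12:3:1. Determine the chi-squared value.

Total ratio parts = 16. Expected numbers out of 1151:
  black-hulled: 1151 × 12/16 = 863.25
  gray-hulled: 1151 × 3/16 = 215.8125
  white-hulled: 1151 × 1/16 = 71.9375
χ² = Σ (O − E)² / E
  black-hulled: (859 − 863.25)² / 863.25 = 0.0209
  gray-hulled: (219 − 215.8125)² / 215.8125 = 0.0471
  white-hulled: (73 − 71.9375)² / 71.9375 = 0.0157
χ² = 0.0209 + 0.0471 + 0.0157 = 0.0837 ≈ 0.084

0.084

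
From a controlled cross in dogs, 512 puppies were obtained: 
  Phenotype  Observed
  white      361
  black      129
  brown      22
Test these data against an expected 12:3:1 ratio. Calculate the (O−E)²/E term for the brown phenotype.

3.125

Total ratio parts = 16. Expected numbers out of 512:
  white: 512 × 12/16 = 384
  black: 512 × 3/16 = 96
  brown: 512 × 1/16 = 32
Contribution of brown: (22 − 32)² / 32 = 3.1250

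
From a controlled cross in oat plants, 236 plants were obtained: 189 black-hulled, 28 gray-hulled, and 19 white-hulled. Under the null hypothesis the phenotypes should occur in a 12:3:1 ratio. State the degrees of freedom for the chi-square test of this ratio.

2

A goodness-of-fit test with 3 phenotype classes has df = 3 − 1 = 2.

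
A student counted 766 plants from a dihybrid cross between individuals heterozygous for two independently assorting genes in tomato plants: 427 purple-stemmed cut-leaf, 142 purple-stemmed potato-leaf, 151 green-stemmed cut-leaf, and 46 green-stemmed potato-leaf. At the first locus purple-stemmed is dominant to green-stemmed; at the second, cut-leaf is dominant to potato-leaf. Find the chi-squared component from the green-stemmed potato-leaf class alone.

A dihybrid F₂ with independent assortment and complete dominance at both loci gives a 9:3:3:1 phenotypic ratio.
Under the 9:3:3:1 hypothesis (Σ ratio = 16, N = 766):
  purple-stemmed cut-leaf: 766 × 9/16 = 430.875
  purple-stemmed potato-leaf: 766 × 3/16 = 143.625
  green-stemmed cut-leaf: 766 × 3/16 = 143.625
  green-stemmed potato-leaf: 766 × 1/16 = 47.875
Contribution of green-stemmed potato-leaf: (46 − 47.875)² / 47.875 = 0.0734

0.073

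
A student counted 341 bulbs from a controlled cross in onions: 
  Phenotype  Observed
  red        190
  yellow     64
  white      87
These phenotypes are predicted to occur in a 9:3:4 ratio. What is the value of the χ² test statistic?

0.053

Expected counts for N = 341 under a 9:3:4 ratio (total parts = 16):
  red: 341 × 9/16 = 191.8125
  yellow: 341 × 3/16 = 63.9375
  white: 341 × 4/16 = 85.25
χ² = Σ (O − E)² / E
  red: (190 − 191.8125)² / 191.8125 = 0.0171
  yellow: (64 − 63.9375)² / 63.9375 = 0.0001
  white: (87 − 85.25)² / 85.25 = 0.0359
χ² = 0.0171 + 0.0001 + 0.0359 = 0.0531 ≈ 0.053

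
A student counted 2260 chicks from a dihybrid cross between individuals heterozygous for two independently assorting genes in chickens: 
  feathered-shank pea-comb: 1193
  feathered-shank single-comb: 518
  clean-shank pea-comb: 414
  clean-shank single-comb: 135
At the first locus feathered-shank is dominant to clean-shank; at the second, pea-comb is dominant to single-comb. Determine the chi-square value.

A dihybrid F₂ with independent assortment and complete dominance at both loci gives a 9:3:3:1 phenotypic ratio.
Total ratio parts = 16. Expected numbers out of 2260:
  feathered-shank pea-comb: 2260 × 9/16 = 1271.25
  feathered-shank single-comb: 2260 × 3/16 = 423.75
  clean-shank pea-comb: 2260 × 3/16 = 423.75
  clean-shank single-comb: 2260 × 1/16 = 141.25
χ² = Σ (O − E)² / E
  feathered-shank pea-comb: (1193 − 1271.25)² / 1271.25 = 4.8166
  feathered-shank single-comb: (518 − 423.75)² / 423.75 = 20.9630
  clean-shank pea-comb: (414 − 423.75)² / 423.75 = 0.2243
  clean-shank single-comb: (135 − 141.25)² / 141.25 = 0.2765
χ² = 4.8166 + 20.9630 + 0.2243 + 0.2765 = 26.2804 ≈ 26.280

26.280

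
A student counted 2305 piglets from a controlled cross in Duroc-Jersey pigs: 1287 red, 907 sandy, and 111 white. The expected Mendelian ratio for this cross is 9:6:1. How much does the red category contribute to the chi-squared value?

The 9:6:1 ratio has 16 parts, so with N = 2305 the expected counts are:
  red: 2305 × 9/16 = 1296.5625
  sandy: 2305 × 6/16 = 864.375
  white: 2305 × 1/16 = 144.0625
Contribution of red: (1287 − 1296.5625)² / 1296.5625 = 0.0705

0.071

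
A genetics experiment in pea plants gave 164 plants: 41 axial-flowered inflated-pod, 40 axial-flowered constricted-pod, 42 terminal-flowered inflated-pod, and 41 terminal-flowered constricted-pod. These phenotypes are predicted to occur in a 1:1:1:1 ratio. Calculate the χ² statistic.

0.049

Expected counts for N = 164 under a 1:1:1:1 ratio (total parts = 4):
  axial-flowered inflated-pod: 164 × 1/4 = 41
  axial-flowered constricted-pod: 164 × 1/4 = 41
  terminal-flowered inflated-pod: 164 × 1/4 = 41
  terminal-flowered constricted-pod: 164 × 1/4 = 41
χ² = Σ (O − E)² / E
  axial-flowered inflated-pod: (41 − 41)² / 41 = 0.0000
  axial-flowered constricted-pod: (40 − 41)² / 41 = 0.0244
  terminal-flowered inflated-pod: (42 − 41)² / 41 = 0.0244
  terminal-flowered constricted-pod: (41 − 41)² / 41 = 0.0000
χ² = 0.0000 + 0.0244 + 0.0244 + 0.0000 = 0.0488 ≈ 0.049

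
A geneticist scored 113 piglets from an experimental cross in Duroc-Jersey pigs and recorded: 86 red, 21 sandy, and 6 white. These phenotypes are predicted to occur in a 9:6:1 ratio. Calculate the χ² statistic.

Total ratio parts = 16. Expected numbers out of 113:
  red: 113 × 9/16 = 63.5625
  sandy: 113 × 6/16 = 42.375
  white: 113 × 1/16 = 7.0625
χ² = Σ (O − E)² / E
  red: (86 − 63.5625)² / 63.5625 = 7.9204
  sandy: (21 − 42.375)² / 42.375 = 10.7821
  white: (6 − 7.0625)² / 7.0625 = 0.1598
χ² = 7.9204 + 10.7821 + 0.1598 = 18.8623 ≈ 18.862

18.862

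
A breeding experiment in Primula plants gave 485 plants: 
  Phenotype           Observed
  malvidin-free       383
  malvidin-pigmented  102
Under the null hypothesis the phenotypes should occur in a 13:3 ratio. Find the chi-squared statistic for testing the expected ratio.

1.656

Under the 13:3 hypothesis (Σ ratio = 16, N = 485):
  malvidin-free: 485 × 13/16 = 394.0625
  malvidin-pigmented: 485 × 3/16 = 90.9375
χ² = Σ (O − E)² / E
  malvidin-free: (383 − 394.0625)² / 394.0625 = 0.3106
  malvidin-pigmented: (102 − 90.9375)² / 90.9375 = 1.3457
χ² = 0.3106 + 1.3457 = 1.6563 ≈ 1.656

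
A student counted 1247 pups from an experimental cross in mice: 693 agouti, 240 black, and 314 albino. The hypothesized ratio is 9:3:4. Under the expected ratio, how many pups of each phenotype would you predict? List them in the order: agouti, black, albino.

Under the 9:3:4 hypothesis (Σ ratio = 16, N = 1247):
  agouti: 1247 × 9/16 = 701.4375
  black: 1247 × 3/16 = 233.8125
  albino: 1247 × 4/16 = 311.75

701.4375, 233.8125, 311.75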